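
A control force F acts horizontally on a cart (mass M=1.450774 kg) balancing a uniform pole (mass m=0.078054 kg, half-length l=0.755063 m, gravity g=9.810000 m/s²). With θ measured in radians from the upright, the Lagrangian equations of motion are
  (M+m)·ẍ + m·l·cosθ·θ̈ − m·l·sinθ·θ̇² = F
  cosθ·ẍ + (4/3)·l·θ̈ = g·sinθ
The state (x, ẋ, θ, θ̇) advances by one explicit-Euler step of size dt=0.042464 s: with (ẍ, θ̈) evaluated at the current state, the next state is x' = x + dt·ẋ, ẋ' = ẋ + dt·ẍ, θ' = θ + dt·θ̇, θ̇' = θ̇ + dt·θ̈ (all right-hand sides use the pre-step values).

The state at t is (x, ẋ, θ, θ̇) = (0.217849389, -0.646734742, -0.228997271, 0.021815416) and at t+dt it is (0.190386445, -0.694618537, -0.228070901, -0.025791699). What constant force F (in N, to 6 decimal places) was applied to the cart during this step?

ẍ = (ẋ'−ẋ)/dt = (-0.694618537−-0.646734742)/0.042464 = -1.127633
θ̈ = (θ̇'−θ̇)/dt = (-0.025791699−0.021815416)/0.042464 = -1.121117
sinθ=-0.227001, cosθ=0.973895
F = (M+m)·ẍ + m·l·cosθ·θ̈ − m·l·sinθ·θ̇² = -1.723956 + -0.064349 − -0.000006 = -1.788299

F = -1.788299 N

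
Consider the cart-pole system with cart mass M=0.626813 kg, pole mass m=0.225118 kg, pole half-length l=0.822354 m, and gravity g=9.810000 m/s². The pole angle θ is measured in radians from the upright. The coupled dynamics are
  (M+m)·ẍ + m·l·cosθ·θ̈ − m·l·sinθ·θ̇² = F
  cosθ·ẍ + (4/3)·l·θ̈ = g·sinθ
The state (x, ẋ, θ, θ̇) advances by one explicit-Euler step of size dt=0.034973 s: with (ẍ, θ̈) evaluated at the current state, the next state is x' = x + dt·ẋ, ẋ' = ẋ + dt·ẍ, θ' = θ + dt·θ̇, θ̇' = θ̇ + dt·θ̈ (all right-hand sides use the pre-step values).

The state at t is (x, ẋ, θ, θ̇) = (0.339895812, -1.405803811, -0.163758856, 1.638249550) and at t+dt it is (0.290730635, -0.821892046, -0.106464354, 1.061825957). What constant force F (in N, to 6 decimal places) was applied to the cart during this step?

F = 11.294474 N

ẍ = (ẋ'−ẋ)/dt = (-0.821892046−-1.405803811)/0.034973 = 16.696073
θ̈ = (θ̇'−θ̇)/dt = (1.061825957−1.638249550)/0.034973 = -16.481960
sinθ=-0.163028, cosθ=0.986621
F = (M+m)·ẍ + m·l·cosθ·θ̈ − m·l·sinθ·θ̇² = 14.223902 + -3.010429 − -0.081001 = 11.294474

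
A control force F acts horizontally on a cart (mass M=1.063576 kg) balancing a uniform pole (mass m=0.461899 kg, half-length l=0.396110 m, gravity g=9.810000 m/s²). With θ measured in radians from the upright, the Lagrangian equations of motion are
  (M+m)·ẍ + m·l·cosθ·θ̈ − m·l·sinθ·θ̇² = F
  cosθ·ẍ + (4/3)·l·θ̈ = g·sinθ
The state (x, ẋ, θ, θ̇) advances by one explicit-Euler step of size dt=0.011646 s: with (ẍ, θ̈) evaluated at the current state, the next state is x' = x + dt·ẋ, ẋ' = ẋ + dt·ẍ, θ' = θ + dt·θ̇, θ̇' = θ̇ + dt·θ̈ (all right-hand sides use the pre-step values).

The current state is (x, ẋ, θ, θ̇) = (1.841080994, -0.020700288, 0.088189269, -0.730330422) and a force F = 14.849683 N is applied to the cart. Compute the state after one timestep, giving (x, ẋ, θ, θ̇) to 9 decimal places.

sinθ=0.088075000, cosθ=0.996113846
temp = (F + m·l·θ̇²·sinθ)/(M+m) = (14.849683 + 0.008595166)/1.525475 = 9.740099422
θ̈ = (g·sinθ − cosθ·temp)/(l·(4/3 − m·cos²θ/(M+m))) = -21.602038835
ẍ = temp − m·l·θ̈·cosθ/(M+m) = 12.320941633
Euler: x'=1.841080994+0.011646·-0.020700288=1.840839918, ẋ'=-0.020700288+0.011646·12.320941633=0.122789398
       θ'=0.088189269+0.011646·-0.730330422=0.079683841, θ̇'=-0.730330422+0.011646·-21.602038835=-0.981907766

(1.840839918, 0.122789398, 0.079683841, -0.981907766)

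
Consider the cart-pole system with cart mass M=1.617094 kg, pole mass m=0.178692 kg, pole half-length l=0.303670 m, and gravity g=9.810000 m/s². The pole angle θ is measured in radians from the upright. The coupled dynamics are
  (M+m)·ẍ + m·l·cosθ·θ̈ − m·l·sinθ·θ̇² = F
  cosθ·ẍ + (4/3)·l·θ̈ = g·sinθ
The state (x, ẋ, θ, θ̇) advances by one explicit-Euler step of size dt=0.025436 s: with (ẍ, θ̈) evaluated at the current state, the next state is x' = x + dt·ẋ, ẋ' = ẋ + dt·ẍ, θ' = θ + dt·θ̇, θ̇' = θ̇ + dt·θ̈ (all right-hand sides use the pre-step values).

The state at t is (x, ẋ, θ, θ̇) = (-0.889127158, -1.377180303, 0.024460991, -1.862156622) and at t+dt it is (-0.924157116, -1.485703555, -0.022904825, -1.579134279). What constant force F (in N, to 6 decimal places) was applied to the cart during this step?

F = -7.062763 N

ẍ = (ẋ'−ẋ)/dt = (-1.485703555−-1.377180303)/0.025436 = -4.266522
θ̈ = (θ̇'−θ̇)/dt = (-1.579134279−-1.862156622)/0.025436 = 11.126842
sinθ=0.024459, cosθ=0.999701
F = (M+m)·ẍ + m·l·cosθ·θ̈ − m·l·sinθ·θ̇² = -7.661760 + 0.603600 − 0.004602 = -7.062763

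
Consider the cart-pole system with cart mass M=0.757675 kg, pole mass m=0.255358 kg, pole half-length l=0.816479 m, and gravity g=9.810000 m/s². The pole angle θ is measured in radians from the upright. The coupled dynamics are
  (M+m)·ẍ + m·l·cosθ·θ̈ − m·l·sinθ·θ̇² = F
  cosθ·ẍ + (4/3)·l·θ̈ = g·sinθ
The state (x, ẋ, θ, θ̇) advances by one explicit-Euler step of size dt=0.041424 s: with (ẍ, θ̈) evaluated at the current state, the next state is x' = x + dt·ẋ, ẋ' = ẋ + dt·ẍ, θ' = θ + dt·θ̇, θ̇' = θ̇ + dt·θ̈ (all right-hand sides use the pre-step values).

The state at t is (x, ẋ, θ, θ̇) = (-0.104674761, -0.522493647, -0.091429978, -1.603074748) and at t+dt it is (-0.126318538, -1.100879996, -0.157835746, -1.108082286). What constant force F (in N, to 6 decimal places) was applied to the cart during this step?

ẍ = (ẋ'−ẋ)/dt = (-1.100879996−-0.522493647)/0.041424 = -13.962591
θ̈ = (θ̇'−θ̇)/dt = (-1.108082286−-1.603074748)/0.041424 = 11.949412
sinθ=-0.091303, cosθ=0.995823
F = (M+m)·ẍ + m·l·cosθ·θ̈ − m·l·sinθ·θ̇² = -14.144565 + 2.480980 − -0.048920 = -11.614665

F = -11.614665 N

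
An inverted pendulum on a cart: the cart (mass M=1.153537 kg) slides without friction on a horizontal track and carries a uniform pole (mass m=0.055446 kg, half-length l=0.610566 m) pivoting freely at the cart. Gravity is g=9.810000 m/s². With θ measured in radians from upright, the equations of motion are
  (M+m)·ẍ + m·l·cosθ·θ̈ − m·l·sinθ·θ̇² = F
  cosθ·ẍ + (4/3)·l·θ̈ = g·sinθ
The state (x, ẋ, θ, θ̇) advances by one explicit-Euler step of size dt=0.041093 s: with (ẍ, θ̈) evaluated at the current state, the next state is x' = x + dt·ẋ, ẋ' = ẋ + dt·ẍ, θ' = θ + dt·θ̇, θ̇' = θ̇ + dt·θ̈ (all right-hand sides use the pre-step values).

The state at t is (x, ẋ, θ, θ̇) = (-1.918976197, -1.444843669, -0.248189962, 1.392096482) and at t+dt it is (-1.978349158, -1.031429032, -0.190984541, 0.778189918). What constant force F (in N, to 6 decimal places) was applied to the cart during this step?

F = 11.688791 N

ẍ = (ẋ'−ẋ)/dt = (-1.031429032−-1.444843669)/0.041093 = 10.060464
θ̈ = (θ̇'−θ̇)/dt = (0.778189918−1.392096482)/0.041093 = -14.939444
sinθ=-0.245650, cosθ=0.969359
F = (M+m)·ẍ + m·l·cosθ·θ̈ − m·l·sinθ·θ̇² = 12.162930 + -0.490255 − -0.016116 = 11.688791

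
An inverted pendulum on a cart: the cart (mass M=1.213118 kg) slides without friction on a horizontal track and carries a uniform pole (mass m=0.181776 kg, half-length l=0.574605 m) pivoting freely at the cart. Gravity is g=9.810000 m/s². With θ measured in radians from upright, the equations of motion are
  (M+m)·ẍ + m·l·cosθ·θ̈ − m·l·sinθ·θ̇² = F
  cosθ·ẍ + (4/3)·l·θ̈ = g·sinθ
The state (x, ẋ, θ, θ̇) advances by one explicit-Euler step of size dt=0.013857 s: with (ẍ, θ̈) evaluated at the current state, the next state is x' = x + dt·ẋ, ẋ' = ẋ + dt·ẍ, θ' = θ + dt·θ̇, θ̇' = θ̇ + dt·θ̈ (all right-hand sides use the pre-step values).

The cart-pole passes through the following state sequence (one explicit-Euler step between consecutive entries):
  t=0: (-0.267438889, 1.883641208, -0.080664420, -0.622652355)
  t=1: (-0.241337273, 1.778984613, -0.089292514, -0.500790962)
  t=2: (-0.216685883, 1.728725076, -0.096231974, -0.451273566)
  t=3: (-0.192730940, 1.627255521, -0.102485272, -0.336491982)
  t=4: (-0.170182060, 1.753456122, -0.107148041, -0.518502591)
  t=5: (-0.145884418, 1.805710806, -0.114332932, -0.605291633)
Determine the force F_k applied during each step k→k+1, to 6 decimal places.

F_0 = -9.616272 N
F_1 = -4.685206 N
F_2 = -9.351054 N
F_3 = 11.340267 N
F_4 = 4.612707 N

step 0→1:
  ẍ = (ẋ'−ẋ)/dt = (1.778984613−1.883641208)/0.013857 = -7.552616
  θ̈ = (θ̇'−θ̇)/dt = (-0.500790962−-0.622652355)/0.013857 = 8.794212
  sinθ=-0.080577, cosθ=0.996748
  F = (M+m)·ẍ + m·l·cosθ·θ̈ − m·l·sinθ·θ̇² = -10.535098 + 0.915563 − -0.003263 = -9.616272
step 1→2:
  ẍ = (ẋ'−ẋ)/dt = (1.728725076−1.778984613)/0.013857 = -3.627014
  θ̈ = (θ̇'−θ̇)/dt = (-0.451273566−-0.500790962)/0.013857 = 3.573457
  sinθ=-0.089174, cosθ=0.996016
  F = (M+m)·ẍ + m·l·cosθ·θ̈ − m·l·sinθ·θ̇² = -5.059300 + 0.371758 − -0.002336 = -4.685206
step 2→3:
  ẍ = (ẋ'−ẋ)/dt = (1.627255521−1.728725076)/0.013857 = -7.322621
  θ̈ = (θ̇'−θ̇)/dt = (-0.336491982−-0.451273566)/0.013857 = 8.283292
  sinθ=-0.096084, cosθ=0.995373
  F = (M+m)·ẍ + m·l·cosθ·θ̈ − m·l·sinθ·θ̇² = -10.214280 + 0.861182 − -0.002044 = -9.351054
step 3→4:
  ẍ = (ẋ'−ẋ)/dt = (1.753456122−1.627255521)/0.013857 = 9.107354
  θ̈ = (θ̇'−θ̇)/dt = (-0.518502591−-0.336491982)/0.013857 = -13.134922
  sinθ=-0.102306, cosθ=0.994753
  F = (M+m)·ẍ + m·l·cosθ·θ̈ − m·l·sinθ·θ̇² = 12.703793 + -1.364736 − -0.001210 = 11.340267
step 4→5:
  ẍ = (ẋ'−ẋ)/dt = (1.805710806−1.753456122)/0.013857 = 3.770995
  θ̈ = (θ̇'−θ̇)/dt = (-0.605291633−-0.518502591)/0.013857 = -6.263191
  sinθ=-0.106943, cosθ=0.994265
  F = (M+m)·ẍ + m·l·cosθ·θ̈ − m·l·sinθ·θ̇² = 5.260139 + -0.650435 − -0.003003 = 4.612707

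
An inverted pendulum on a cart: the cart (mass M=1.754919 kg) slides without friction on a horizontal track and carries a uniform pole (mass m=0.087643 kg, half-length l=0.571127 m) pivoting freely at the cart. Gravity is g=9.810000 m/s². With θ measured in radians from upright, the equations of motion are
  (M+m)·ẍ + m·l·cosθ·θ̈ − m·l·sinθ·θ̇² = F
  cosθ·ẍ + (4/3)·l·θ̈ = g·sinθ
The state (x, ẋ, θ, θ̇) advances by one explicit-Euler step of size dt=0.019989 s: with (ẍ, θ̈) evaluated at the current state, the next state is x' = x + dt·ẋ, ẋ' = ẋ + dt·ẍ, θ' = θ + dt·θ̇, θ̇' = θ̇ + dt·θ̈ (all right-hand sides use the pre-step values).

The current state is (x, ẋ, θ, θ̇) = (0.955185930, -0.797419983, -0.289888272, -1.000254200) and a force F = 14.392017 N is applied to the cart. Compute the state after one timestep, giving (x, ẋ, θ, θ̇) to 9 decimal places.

sinθ=-0.285845161, cosθ=0.958275818
temp = (F + m·l·θ̇²·sinθ)/(M+m) = (14.392017 + -0.014315336)/1.842562 = 7.803103323
θ̈ = (g·sinθ − cosθ·temp)/(l·(4/3 − m·cos²θ/(M+m))) = -13.959106059
ẍ = temp − m·l·θ̈·cosθ/(M+m) = 8.166495817
Euler: x'=0.955185930+0.019989·-0.797419983=0.939246302, ẋ'=-0.797419983+0.019989·8.166495817=-0.634179898
       θ'=-0.289888272+0.019989·-1.000254200=-0.309882353, θ̇'=-1.000254200+0.019989·-13.959106059=-1.279282771

(0.939246302, -0.634179898, -0.309882353, -1.279282771)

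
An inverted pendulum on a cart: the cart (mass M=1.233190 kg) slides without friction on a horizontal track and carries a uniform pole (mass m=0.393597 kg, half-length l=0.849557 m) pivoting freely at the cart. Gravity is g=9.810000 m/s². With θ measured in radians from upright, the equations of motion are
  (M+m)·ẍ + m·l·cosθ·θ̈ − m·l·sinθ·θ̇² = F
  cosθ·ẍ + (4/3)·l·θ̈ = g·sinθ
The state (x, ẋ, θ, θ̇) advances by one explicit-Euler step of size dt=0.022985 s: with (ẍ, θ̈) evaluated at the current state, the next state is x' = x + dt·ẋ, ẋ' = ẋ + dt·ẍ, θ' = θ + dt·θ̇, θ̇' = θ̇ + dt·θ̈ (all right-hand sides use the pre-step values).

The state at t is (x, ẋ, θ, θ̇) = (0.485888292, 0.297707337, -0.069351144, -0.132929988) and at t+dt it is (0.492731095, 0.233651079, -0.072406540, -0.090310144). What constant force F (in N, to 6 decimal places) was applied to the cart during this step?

F = -3.914700 N

ẍ = (ẋ'−ẋ)/dt = (0.233651079−0.297707337)/0.022985 = -2.786872
θ̈ = (θ̇'−θ̇)/dt = (-0.090310144−-0.132929988)/0.022985 = 1.854246
sinθ=-0.069296, cosθ=0.997596
F = (M+m)·ẍ + m·l·cosθ·θ̈ − m·l·sinθ·θ̇² = -4.533648 + 0.618538 − -0.000409 = -3.914700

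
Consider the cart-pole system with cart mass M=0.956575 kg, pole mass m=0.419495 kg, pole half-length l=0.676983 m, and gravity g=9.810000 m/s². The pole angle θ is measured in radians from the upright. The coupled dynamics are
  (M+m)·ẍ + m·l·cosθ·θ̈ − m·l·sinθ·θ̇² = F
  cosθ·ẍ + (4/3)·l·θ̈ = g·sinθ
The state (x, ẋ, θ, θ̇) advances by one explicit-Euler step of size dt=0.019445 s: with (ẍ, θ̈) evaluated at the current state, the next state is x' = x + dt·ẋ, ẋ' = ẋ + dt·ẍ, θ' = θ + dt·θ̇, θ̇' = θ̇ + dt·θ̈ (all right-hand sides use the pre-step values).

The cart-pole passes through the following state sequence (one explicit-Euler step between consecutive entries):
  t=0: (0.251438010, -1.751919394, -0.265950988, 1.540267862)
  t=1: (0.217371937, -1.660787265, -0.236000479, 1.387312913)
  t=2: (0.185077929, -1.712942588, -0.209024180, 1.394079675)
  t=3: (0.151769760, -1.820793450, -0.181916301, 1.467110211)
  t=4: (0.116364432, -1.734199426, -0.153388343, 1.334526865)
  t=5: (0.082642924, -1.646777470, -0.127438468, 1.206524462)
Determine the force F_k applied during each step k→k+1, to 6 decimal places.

step 0→1:
  ẍ = (ẋ'−ẋ)/dt = (-1.660787265−-1.751919394)/0.019445 = 4.686661
  θ̈ = (θ̇'−θ̇)/dt = (1.387312913−1.540267862)/0.019445 = -7.866030
  sinθ=-0.262827, cosθ=0.964843
  F = (M+m)·ẍ + m·l·cosθ·θ̈ − m·l·sinθ·θ̇² = 6.449174 + -2.155345 − -0.177079 = 4.470908
step 1→2:
  ẍ = (ẋ'−ẋ)/dt = (-1.712942588−-1.660787265)/0.019445 = -2.682197
  θ̈ = (θ̇'−θ̇)/dt = (1.394079675−1.387312913)/0.019445 = 0.347995
  sinθ=-0.233816, cosθ=0.972281
  F = (M+m)·ẍ + m·l·cosθ·θ̈ − m·l·sinθ·θ̇² = -3.690891 + 0.096088 − -0.127799 = -3.467004
step 2→3:
  ẍ = (ẋ'−ẋ)/dt = (-1.820793450−-1.712942588)/0.019445 = -5.546457
  θ̈ = (θ̇'−θ̇)/dt = (1.467110211−1.394079675)/0.019445 = 3.755749
  sinθ=-0.207505, cosθ=0.978234
  F = (M+m)·ẍ + m·l·cosθ·θ̈ − m·l·sinθ·θ̇² = -7.632313 + 1.043383 − -0.114527 = -6.474403
step 3→4:
  ẍ = (ẋ'−ẋ)/dt = (-1.734199426−-1.820793450)/0.019445 = 4.453280
  θ̈ = (θ̇'−θ̇)/dt = (1.334526865−1.467110211)/0.019445 = -6.818377
  sinθ=-0.180915, cosθ=0.983499
  F = (M+m)·ẍ + m·l·cosθ·θ̈ − m·l·sinθ·θ̇² = 6.128025 + -1.904405 − -0.110587 = 4.334206
step 4→5:
  ẍ = (ẋ'−ẋ)/dt = (-1.646777470−-1.734199426)/0.019445 = 4.495858
  θ̈ = (θ̇'−θ̇)/dt = (1.206524462−1.334526865)/0.019445 = -6.582793
  sinθ=-0.152788, cosθ=0.988259
  F = (M+m)·ẍ + m·l·cosθ·θ̈ − m·l·sinθ·θ̇² = 6.186615 + -1.847505 − -0.077276 = 4.416387

F_0 = 4.470908 N
F_1 = -3.467004 N
F_2 = -6.474403 N
F_3 = 4.334206 N
F_4 = 4.416387 N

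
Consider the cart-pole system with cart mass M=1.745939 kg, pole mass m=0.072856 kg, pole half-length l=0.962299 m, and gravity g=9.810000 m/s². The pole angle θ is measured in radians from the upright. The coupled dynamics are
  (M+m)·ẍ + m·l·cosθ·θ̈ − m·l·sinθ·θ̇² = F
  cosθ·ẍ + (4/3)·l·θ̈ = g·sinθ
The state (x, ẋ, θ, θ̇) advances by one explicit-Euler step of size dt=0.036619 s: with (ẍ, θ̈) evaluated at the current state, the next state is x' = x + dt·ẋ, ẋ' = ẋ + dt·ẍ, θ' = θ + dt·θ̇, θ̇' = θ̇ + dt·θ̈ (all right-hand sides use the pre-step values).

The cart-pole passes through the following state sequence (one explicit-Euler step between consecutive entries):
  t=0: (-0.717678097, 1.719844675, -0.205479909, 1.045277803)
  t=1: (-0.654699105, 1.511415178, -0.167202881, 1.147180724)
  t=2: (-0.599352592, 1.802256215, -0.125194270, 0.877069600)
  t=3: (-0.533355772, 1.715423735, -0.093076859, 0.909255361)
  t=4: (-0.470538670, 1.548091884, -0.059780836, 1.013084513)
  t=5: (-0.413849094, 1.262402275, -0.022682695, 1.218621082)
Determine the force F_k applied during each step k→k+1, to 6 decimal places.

step 0→1:
  ẍ = (ẋ'−ẋ)/dt = (1.511415178−1.719844675)/0.036619 = -5.691840
  θ̈ = (θ̇'−θ̇)/dt = (1.147180724−1.045277803)/0.036619 = 2.782788
  sinθ=-0.204037, cosθ=0.978963
  F = (M+m)·ẍ + m·l·cosθ·θ̈ − m·l·sinθ·θ̇² = -10.352291 + 0.190995 − -0.015630 = -10.145666
step 1→2:
  ẍ = (ẋ'−ẋ)/dt = (1.802256215−1.511415178)/0.036619 = 7.942353
  θ̈ = (θ̇'−θ̇)/dt = (0.877069600−1.147180724)/0.036619 = -7.376256
  sinθ=-0.166425, cosθ=0.986054
  F = (M+m)·ẍ + m·l·cosθ·θ̈ − m·l·sinθ·θ̇² = 14.445513 + -0.509932 − -0.015355 = 13.950936
step 2→3:
  ẍ = (ẋ'−ẋ)/dt = (1.715423735−1.802256215)/0.036619 = -2.371241
  θ̈ = (θ̇'−θ̇)/dt = (0.909255361−0.877069600)/0.036619 = 0.878936
  sinθ=-0.124867, cosθ=0.992173
  F = (M+m)·ẍ + m·l·cosθ·θ̈ − m·l·sinθ·θ̇² = -4.312802 + 0.061139 − -0.006734 = -4.244928
step 3→4:
  ẍ = (ẋ'−ẋ)/dt = (1.548091884−1.715423735)/0.036619 = -4.569536
  θ̈ = (θ̇'−θ̇)/dt = (1.013084513−0.909255361)/0.036619 = 2.835390
  sinθ=-0.092943, cosθ=0.995671
  F = (M+m)·ẍ + m·l·cosθ·θ̈ − m·l·sinθ·θ̇² = -8.311050 + 0.197927 − -0.005387 = -8.107736
step 4→5:
  ẍ = (ẋ'−ẋ)/dt = (1.262402275−1.548091884)/0.036619 = -7.801677
  θ̈ = (θ̇'−θ̇)/dt = (1.218621082−1.013084513)/0.036619 = 5.612839
  sinθ=-0.059745, cosθ=0.998214
  F = (M+m)·ẍ + m·l·cosθ·θ̈ − m·l·sinθ·θ̇² = -14.189651 + 0.392809 − -0.004299 = -13.792543

F_0 = -10.145666 N
F_1 = 13.950936 N
F_2 = -4.244928 N
F_3 = -8.107736 N
F_4 = -13.792543 N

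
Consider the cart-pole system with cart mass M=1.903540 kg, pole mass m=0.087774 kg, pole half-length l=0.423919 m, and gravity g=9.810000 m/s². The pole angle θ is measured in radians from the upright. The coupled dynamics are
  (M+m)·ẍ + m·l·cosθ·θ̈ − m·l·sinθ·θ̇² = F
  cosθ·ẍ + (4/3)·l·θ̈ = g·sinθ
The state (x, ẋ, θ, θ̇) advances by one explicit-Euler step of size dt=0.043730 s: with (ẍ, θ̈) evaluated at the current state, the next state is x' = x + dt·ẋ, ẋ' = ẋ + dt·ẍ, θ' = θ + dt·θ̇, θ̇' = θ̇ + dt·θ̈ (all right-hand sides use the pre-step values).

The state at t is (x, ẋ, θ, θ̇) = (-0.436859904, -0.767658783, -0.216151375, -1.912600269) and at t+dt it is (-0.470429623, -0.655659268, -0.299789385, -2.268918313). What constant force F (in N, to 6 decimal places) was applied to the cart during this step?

F = 4.833136 N

ẍ = (ẋ'−ẋ)/dt = (-0.655659268−-0.767658783)/0.043730 = 2.561160
θ̈ = (θ̇'−θ̇)/dt = (-2.268918313−-1.912600269)/0.043730 = -8.148137
sinθ=-0.214472, cosθ=0.976730
F = (M+m)·ẍ + m·l·cosθ·θ̈ − m·l·sinθ·θ̇² = 5.100073 + -0.296130 − -0.029192 = 4.833136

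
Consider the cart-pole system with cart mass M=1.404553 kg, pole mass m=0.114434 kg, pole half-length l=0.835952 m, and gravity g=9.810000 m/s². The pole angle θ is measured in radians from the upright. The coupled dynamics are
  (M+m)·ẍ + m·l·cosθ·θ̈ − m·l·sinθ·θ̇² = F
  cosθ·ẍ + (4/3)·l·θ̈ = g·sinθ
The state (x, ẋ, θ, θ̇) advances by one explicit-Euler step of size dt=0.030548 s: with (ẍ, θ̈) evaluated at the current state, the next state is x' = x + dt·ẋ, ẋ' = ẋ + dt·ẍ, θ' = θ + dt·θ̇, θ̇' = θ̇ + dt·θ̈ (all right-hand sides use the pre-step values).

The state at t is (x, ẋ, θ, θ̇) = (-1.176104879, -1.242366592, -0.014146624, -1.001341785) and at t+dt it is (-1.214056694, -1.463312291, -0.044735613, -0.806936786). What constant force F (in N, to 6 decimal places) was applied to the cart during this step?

ẍ = (ẋ'−ẋ)/dt = (-1.463312291−-1.242366592)/0.030548 = -7.232739
θ̈ = (θ̇'−θ̇)/dt = (-0.806936786−-1.001341785)/0.030548 = 6.363919
sinθ=-0.014146, cosθ=0.999900
F = (M+m)·ẍ + m·l·cosθ·θ̈ − m·l·sinθ·θ̇² = -10.986436 + 0.608720 − -0.001357 = -10.376359

F = -10.376359 N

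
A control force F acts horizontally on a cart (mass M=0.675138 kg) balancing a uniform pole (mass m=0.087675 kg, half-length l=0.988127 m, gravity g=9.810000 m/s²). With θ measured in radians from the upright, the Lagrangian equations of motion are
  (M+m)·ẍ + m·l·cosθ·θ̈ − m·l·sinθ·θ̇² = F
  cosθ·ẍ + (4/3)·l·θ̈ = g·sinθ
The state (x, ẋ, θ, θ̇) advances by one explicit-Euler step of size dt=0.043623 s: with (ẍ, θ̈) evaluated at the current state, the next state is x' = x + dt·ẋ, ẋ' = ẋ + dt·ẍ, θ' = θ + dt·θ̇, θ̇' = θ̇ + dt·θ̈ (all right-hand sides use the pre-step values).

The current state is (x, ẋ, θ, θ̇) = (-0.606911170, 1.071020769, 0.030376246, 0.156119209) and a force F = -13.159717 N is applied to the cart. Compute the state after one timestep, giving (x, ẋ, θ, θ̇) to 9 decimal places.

(-0.560190031, 0.246313497, 0.037186634, 0.791658019)

sinθ=0.030371575, cosθ=0.999538677
temp = (F + m·l·θ̇²·sinθ)/(M+m) = (-13.159717 + 0.000064131)/0.762813 = -17.251479549
θ̈ = (g·sinθ − cosθ·temp)/(l·(4/3 − m·cos²θ/(M+m))) = 14.568892789
ẍ = temp − m·l·θ̈·cosθ/(M+m) = -18.905331410
Euler: x'=-0.606911170+0.043623·1.071020769=-0.560190031, ẋ'=1.071020769+0.043623·-18.905331410=0.246313497
       θ'=0.030376246+0.043623·0.156119209=0.037186634, θ̇'=0.156119209+0.043623·14.568892789=0.791658019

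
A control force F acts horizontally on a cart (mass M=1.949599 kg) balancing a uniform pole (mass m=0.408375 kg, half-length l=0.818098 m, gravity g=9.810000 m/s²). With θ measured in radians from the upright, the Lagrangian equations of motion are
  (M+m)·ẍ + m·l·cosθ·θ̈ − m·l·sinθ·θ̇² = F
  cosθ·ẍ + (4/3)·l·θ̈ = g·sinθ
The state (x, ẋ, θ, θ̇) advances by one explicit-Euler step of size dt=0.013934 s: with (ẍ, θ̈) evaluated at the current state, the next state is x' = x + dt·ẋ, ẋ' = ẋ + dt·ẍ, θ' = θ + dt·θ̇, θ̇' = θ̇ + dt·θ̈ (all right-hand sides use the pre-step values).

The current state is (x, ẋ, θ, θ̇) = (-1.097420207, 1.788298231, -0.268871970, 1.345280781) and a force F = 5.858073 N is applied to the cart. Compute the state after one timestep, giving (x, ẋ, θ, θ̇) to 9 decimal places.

sinθ=-0.265644105, cosθ=0.964071164
temp = (F + m·l·θ̇²·sinθ)/(M+m) = (5.858073 + -0.160616640)/2.357974 = 2.416250714
θ̈ = (g·sinθ − cosθ·temp)/(l·(4/3 − m·cos²θ/(M+m))) = -5.145818268
ẍ = temp − m·l·θ̈·cosθ/(M+m) = 3.119143366
Euler: x'=-1.097420207+0.013934·1.788298231=-1.072502059, ẋ'=1.788298231+0.013934·3.119143366=1.831760375
       θ'=-0.268871970+0.013934·1.345280781=-0.250126828, θ̇'=1.345280781+0.013934·-5.145818268=1.273578949

(-1.072502059, 1.831760375, -0.250126828, 1.273578949)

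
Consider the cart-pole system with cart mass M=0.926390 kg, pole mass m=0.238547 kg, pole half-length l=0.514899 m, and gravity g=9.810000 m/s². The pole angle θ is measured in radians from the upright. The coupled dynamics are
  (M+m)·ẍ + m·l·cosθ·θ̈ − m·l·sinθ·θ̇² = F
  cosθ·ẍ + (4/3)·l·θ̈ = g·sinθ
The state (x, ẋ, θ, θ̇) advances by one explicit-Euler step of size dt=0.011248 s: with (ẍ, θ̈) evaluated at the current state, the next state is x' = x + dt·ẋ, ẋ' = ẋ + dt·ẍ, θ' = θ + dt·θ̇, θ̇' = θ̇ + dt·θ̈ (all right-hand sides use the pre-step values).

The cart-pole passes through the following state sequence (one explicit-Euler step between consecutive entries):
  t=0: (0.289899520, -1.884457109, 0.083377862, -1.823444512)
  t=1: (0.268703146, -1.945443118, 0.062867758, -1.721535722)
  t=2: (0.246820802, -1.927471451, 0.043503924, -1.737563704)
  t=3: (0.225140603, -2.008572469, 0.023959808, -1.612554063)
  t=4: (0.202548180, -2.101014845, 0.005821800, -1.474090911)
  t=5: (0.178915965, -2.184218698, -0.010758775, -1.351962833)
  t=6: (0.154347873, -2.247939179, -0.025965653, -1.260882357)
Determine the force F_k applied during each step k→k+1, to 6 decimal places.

step 0→1:
  ẍ = (ẋ'−ẋ)/dt = (-1.945443118−-1.884457109)/0.011248 = -5.421942
  θ̈ = (θ̇'−θ̇)/dt = (-1.721535722−-1.823444512)/0.011248 = 9.060170
  sinθ=0.083281, cosθ=0.996526
  F = (M+m)·ẍ + m·l·cosθ·θ̈ − m·l·sinθ·θ̇² = -6.316221 + 1.108973 − 0.034012 = -5.241260
step 1→2:
  ẍ = (ẋ'−ẋ)/dt = (-1.927471451−-1.945443118)/0.011248 = 1.597766
  θ̈ = (θ̇'−θ̇)/dt = (-1.737563704−-1.721535722)/0.011248 = -1.424963
  sinθ=0.062826, cosθ=0.998024
  F = (M+m)·ẍ + m·l·cosθ·θ̈ − m·l·sinθ·θ̇² = 1.861296 + -0.174679 − 0.022870 = 1.663747
step 2→3:
  ẍ = (ẋ'−ẋ)/dt = (-2.008572469−-1.927471451)/0.011248 = -7.210261
  θ̈ = (θ̇'−θ̇)/dt = (-1.612554063−-1.737563704)/0.011248 = 11.113944
  sinθ=0.043490, cosθ=0.999054
  F = (M+m)·ẍ + m·l·cosθ·θ̈ − m·l·sinθ·θ̇² = -8.399500 + 1.363808 − 0.016128 = -7.051820
step 3→4:
  ẍ = (ẋ'−ẋ)/dt = (-2.101014845−-2.008572469)/0.011248 = -8.218561
  θ̈ = (θ̇'−θ̇)/dt = (-1.474090911−-1.612554063)/0.011248 = 12.310024
  sinθ=0.023958, cosθ=0.999713
  F = (M+m)·ẍ + m·l·cosθ·θ̈ − m·l·sinθ·θ̇² = -9.574106 + 1.511577 − 0.007652 = -8.070181
step 4→5:
  ẍ = (ẋ'−ẋ)/dt = (-2.184218698−-2.101014845)/0.011248 = -7.397213
  θ̈ = (θ̇'−θ̇)/dt = (-1.351962833−-1.474090911)/0.011248 = 10.857759
  sinθ=0.005822, cosθ=0.999983
  F = (M+m)·ẍ + m·l·cosθ·θ̈ − m·l·sinθ·θ̇² = -8.617287 + 1.333610 − 0.001554 = -7.285231
step 5→6:
  ẍ = (ẋ'−ẋ)/dt = (-2.247939179−-2.184218698)/0.011248 = -5.665050
  θ̈ = (θ̇'−θ̇)/dt = (-1.260882357−-1.351962833)/0.011248 = 8.097482
  sinθ=-0.010759, cosθ=0.999942
  F = (M+m)·ẍ + m·l·cosθ·θ̈ − m·l·sinθ·θ̇² = -6.599426 + 0.994537 − -0.002415 = -5.602474

F_0 = -5.241260 N
F_1 = 1.663747 N
F_2 = -7.051820 N
F_3 = -8.070181 N
F_4 = -7.285231 N
F_5 = -5.602474 N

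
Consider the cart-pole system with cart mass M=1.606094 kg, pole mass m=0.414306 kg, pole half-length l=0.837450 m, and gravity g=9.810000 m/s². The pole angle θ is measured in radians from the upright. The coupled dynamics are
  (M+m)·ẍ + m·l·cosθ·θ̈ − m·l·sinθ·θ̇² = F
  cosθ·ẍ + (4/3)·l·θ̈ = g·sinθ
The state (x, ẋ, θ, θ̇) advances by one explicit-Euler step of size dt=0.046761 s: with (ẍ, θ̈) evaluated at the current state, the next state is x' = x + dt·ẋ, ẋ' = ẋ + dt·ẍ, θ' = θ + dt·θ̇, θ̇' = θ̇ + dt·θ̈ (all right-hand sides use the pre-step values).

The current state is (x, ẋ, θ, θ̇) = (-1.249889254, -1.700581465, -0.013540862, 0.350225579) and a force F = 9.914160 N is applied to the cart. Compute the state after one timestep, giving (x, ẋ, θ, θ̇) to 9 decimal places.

sinθ=-0.013540448, cosθ=0.999908324
temp = (F + m·l·θ̇²·sinθ)/(M+m) = (9.914160 + -0.000576247)/2.020400 = 4.906743097
θ̈ = (g·sinθ − cosθ·temp)/(l·(4/3 − m·cos²θ/(M+m))) = -5.332955794
ẍ = temp − m·l·θ̈·cosθ/(M+m) = 5.822480424
Euler: x'=-1.249889254+0.046761·-1.700581465=-1.329410144, ẋ'=-1.700581465+0.046761·5.822480424=-1.428316458
       θ'=-0.013540862+0.046761·0.350225579=0.002836036, θ̇'=0.350225579+0.046761·-5.332955794=0.100851233

(-1.329410144, -1.428316458, 0.002836036, 0.100851233)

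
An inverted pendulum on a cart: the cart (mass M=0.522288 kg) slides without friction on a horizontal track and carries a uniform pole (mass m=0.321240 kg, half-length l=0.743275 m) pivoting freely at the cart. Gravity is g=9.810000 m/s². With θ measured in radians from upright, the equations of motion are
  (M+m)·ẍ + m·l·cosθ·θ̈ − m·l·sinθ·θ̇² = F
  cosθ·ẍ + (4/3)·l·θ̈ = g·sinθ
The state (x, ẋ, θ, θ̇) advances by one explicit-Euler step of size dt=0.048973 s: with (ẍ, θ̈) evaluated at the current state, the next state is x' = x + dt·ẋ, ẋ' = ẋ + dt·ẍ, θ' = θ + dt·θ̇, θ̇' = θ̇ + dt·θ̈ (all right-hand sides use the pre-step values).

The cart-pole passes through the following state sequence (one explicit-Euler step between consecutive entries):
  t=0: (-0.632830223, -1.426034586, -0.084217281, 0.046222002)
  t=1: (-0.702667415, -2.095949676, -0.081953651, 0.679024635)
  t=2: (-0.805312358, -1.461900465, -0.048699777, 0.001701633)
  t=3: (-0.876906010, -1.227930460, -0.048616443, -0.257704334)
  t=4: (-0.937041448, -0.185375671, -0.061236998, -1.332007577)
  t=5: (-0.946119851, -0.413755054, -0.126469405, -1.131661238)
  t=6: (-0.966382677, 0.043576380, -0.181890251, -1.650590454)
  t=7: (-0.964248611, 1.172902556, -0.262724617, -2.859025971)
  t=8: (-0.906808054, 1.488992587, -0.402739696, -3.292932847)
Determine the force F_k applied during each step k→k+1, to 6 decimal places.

F_0 = -8.464490 N
F_1 = 7.638867 N
F_2 = 2.766737 N
F_3 = 12.726481 N
F_4 = -2.932795 N
F_5 = 5.405953 N
F_6 = 13.775000 N
F_7 = 3.908392 N

step 0→1:
  ẍ = (ẋ'−ẋ)/dt = (-2.095949676−-1.426034586)/0.048973 = -13.679274
  θ̈ = (θ̇'−θ̇)/dt = (0.679024635−0.046222002)/0.048973 = 12.921459
  sinθ=-0.084118, cosθ=0.996456
  F = (M+m)·ẍ + m·l·cosθ·θ̈ − m·l·sinθ·θ̇² = -11.538851 + 3.074318 − -0.000043 = -8.464490
step 1→2:
  ẍ = (ẋ'−ẋ)/dt = (-1.461900465−-2.095949676)/0.048973 = 12.946914
  θ̈ = (θ̇'−θ̇)/dt = (0.001701633−0.679024635)/0.048973 = -13.830539
  sinθ=-0.081862, cosθ=0.996644
  F = (M+m)·ẍ + m·l·cosθ·θ̈ − m·l·sinθ·θ̇² = 10.921084 + -3.291230 − -0.009012 = 7.638867
step 2→3:
  ẍ = (ẋ'−ẋ)/dt = (-1.227930460−-1.461900465)/0.048973 = 4.777531
  θ̈ = (θ̇'−θ̇)/dt = (-0.257704334−0.001701633)/0.048973 = -5.296918
  sinθ=-0.048681, cosθ=0.998814
  F = (M+m)·ẍ + m·l·cosθ·θ̈ − m·l·sinθ·θ̇² = 4.029981 + -1.263244 − -0.000000 = 2.766737
step 3→4:
  ẍ = (ẋ'−ẋ)/dt = (-0.185375671−-1.227930460)/0.048973 = 21.288359
  θ̈ = (θ̇'−θ̇)/dt = (-1.332007577−-0.257704334)/0.048973 = -21.936644
  sinθ=-0.048597, cosθ=0.998818
  F = (M+m)·ẍ + m·l·cosθ·θ̈ − m·l·sinθ·θ̇² = 17.957327 + -5.231616 − -0.000771 = 12.726481
step 4→5:
  ẍ = (ẋ'−ẋ)/dt = (-0.413755054−-0.185375671)/0.048973 = -4.663373
  θ̈ = (θ̇'−θ̇)/dt = (-1.131661238−-1.332007577)/0.048973 = 4.090955
  sinθ=-0.061199, cosθ=0.998126
  F = (M+m)·ẍ + m·l·cosθ·θ̈ − m·l·sinθ·θ̇² = -3.933686 + 0.974965 − -0.025926 = -2.932795
step 5→6:
  ẍ = (ẋ'−ẋ)/dt = (0.043576380−-0.413755054)/0.048973 = 9.338440
  θ̈ = (θ̇'−θ̇)/dt = (-1.650590454−-1.131661238)/0.048973 = -10.596231
  sinθ=-0.126133, cosθ=0.992013
  F = (M+m)·ẍ + m·l·cosθ·θ̈ − m·l·sinθ·θ̇² = 7.877236 + -2.509852 − -0.038569 = 5.405953
step 6→7:
  ẍ = (ẋ'−ẋ)/dt = (1.172902556−0.043576380)/0.048973 = 23.060180
  θ̈ = (θ̇'−θ̇)/dt = (-2.859025971−-1.650590454)/0.048973 = -24.675546
  sinθ=-0.180889, cosθ=0.983504
  F = (M+m)·ẍ + m·l·cosθ·θ̈ − m·l·sinθ·θ̇² = 19.451907 + -5.794578 − -0.117671 = 13.775000
step 7→8:
  ẍ = (ẋ'−ẋ)/dt = (1.488992587−1.172902556)/0.048973 = 6.454373
  θ̈ = (θ̇'−θ̇)/dt = (-3.292932847−-2.859025971)/0.048973 = -8.860124
  sinθ=-0.259713, cosθ=0.965686
  F = (M+m)·ẍ + m·l·cosθ·θ̈ − m·l·sinθ·θ̇² = 5.444445 + -2.042937 − -0.506884 = 3.908392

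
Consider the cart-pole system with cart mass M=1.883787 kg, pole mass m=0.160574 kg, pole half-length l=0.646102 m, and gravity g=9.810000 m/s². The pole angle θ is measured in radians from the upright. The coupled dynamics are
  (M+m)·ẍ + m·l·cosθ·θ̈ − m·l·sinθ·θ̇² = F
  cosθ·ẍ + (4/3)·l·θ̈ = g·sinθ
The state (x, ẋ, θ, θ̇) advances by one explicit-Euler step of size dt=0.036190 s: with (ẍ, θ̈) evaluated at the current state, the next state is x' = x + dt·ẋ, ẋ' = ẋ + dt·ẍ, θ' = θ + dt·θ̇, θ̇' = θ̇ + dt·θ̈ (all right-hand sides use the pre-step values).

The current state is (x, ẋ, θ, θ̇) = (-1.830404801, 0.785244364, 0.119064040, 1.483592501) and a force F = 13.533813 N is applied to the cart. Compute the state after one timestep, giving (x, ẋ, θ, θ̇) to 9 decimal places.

sinθ=0.118782926, cosθ=0.992920247
temp = (F + m·l·θ̇²·sinθ)/(M+m) = (13.533813 + 0.027124366)/2.044361 = 6.633337931
θ̈ = (g·sinθ − cosθ·temp)/(l·(4/3 − m·cos²θ/(M+m))) = -6.680879099
ẍ = temp − m·l·θ̈·cosθ/(M+m) = 6.969978694
Euler: x'=-1.830404801+0.036190·0.785244364=-1.801986807, ẋ'=0.785244364+0.036190·6.969978694=1.037487893
       θ'=0.119064040+0.036190·1.483592501=0.172755253, θ̇'=1.483592501+0.036190·-6.680879099=1.241811486

(-1.801986807, 1.037487893, 0.172755253, 1.241811486)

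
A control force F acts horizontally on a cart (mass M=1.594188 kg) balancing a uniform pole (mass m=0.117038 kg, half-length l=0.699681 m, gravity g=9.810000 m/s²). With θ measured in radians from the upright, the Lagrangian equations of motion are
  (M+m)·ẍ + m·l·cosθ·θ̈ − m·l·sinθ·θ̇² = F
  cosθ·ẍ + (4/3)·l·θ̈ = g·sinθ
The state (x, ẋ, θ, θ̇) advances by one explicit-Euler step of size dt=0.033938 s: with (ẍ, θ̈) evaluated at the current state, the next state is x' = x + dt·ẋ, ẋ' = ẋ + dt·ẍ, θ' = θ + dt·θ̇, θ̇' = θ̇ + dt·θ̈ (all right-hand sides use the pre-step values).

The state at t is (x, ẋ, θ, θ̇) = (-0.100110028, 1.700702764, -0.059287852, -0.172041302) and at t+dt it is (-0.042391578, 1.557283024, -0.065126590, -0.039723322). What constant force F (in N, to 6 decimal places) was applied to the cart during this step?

ẍ = (ẋ'−ẋ)/dt = (1.557283024−1.700702764)/0.033938 = -4.225934
θ̈ = (θ̇'−θ̇)/dt = (-0.039723322−-0.172041302)/0.033938 = 3.898815
sinθ=-0.059253, cosθ=0.998243
F = (M+m)·ẍ + m·l·cosθ·θ̈ − m·l·sinθ·θ̇² = -7.231528 + 0.318710 − -0.000144 = -6.912674

F = -6.912674 N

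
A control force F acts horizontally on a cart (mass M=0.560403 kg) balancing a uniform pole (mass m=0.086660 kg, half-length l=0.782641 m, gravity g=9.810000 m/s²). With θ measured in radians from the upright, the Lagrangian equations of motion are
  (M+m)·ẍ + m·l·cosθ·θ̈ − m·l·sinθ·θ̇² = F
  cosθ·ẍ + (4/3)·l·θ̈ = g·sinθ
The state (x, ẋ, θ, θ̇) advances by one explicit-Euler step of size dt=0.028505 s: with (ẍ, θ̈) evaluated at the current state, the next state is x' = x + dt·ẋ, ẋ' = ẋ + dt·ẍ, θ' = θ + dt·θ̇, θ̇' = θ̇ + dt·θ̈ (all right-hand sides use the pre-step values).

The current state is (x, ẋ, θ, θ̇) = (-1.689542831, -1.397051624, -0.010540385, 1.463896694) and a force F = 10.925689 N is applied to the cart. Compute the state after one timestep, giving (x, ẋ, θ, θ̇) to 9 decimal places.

sinθ=-0.010540190, cosθ=0.999944451
temp = (F + m·l·θ̇²·sinθ)/(M+m) = (10.925689 + -0.001531971)/0.647063 = 16.882679166
θ̈ = (g·sinθ − cosθ·temp)/(l·(4/3 − m·cos²θ/(M+m))) = -18.094028491
ẍ = temp − m·l·θ̈·cosθ/(M+m) = 18.779148644
Euler: x'=-1.689542831+0.028505·-1.397051624=-1.729365788, ẋ'=-1.397051624+0.028505·18.779148644=-0.861751992
       θ'=-0.010540385+0.028505·1.463896694=0.031187990, θ̇'=1.463896694+0.028505·-18.094028491=0.948126412

(-1.729365788, -0.861751992, 0.031187990, 0.948126412)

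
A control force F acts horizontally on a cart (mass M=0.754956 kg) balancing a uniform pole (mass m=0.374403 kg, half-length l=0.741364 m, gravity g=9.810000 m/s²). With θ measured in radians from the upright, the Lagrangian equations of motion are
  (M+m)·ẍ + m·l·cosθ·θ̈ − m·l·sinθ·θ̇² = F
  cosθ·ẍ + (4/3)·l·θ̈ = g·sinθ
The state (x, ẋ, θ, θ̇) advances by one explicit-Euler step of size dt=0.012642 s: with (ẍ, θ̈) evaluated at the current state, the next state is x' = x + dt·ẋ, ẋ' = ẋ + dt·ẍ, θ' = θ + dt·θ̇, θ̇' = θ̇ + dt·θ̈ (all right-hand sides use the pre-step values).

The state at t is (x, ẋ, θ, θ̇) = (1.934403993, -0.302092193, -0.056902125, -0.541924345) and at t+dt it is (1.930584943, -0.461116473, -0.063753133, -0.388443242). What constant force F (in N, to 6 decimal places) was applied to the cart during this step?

F = -10.837230 N

ẍ = (ẋ'−ẋ)/dt = (-0.461116473−-0.302092193)/0.012642 = -12.579044
θ̈ = (θ̇'−θ̇)/dt = (-0.388443242−-0.541924345)/0.012642 = 12.140571
sinθ=-0.056871, cosθ=0.998382
F = (M+m)·ẍ + m·l·cosθ·θ̈ − m·l·sinθ·θ̇² = -14.206257 + 3.364391 − -0.004636 = -10.837230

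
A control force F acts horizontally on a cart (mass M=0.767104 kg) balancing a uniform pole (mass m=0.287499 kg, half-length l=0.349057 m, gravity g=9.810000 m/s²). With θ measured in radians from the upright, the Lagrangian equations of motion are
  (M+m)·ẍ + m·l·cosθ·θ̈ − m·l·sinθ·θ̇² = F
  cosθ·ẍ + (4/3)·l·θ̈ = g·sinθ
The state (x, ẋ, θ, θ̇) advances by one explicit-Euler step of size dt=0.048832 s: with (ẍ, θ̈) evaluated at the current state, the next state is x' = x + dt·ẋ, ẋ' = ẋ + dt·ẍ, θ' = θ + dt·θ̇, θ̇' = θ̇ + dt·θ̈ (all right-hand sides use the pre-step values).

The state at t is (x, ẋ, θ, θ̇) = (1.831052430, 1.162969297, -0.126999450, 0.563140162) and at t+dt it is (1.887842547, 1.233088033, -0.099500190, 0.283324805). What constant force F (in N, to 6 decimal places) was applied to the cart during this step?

ẍ = (ẋ'−ẋ)/dt = (1.233088033−1.162969297)/0.048832 = 1.435918
θ̈ = (θ̇'−θ̇)/dt = (0.283324805−0.563140162)/0.048832 = -5.730164
sinθ=-0.126658, cosθ=0.991946
F = (M+m)·ẍ + m·l·cosθ·θ̈ − m·l·sinθ·θ̇² = 1.514323 + -0.570411 − -0.004031 = 0.947943

F = 0.947943 N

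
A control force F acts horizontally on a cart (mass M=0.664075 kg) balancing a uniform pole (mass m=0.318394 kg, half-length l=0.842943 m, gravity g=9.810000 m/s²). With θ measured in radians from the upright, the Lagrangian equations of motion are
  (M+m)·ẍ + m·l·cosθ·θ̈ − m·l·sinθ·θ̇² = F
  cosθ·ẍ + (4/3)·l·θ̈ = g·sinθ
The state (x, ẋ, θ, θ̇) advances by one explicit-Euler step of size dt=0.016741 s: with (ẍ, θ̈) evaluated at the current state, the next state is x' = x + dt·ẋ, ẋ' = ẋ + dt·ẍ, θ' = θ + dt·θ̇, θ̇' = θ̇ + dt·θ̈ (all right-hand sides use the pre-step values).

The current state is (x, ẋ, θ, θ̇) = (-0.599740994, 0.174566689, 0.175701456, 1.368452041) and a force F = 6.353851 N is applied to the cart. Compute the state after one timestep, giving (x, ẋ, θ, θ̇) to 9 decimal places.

sinθ=0.174798837, cosθ=0.984604167
temp = (F + m·l·θ̇²·sinθ)/(M+m) = (6.353851 + 0.087853847)/0.982469 = 6.556649469
θ̈ = (g·sinθ − cosθ·temp)/(l·(4/3 − m·cos²θ/(M+m))) = -5.518521956
ẍ = temp − m·l·θ̈·cosθ/(M+m) = 8.040973341
Euler: x'=-0.599740994+0.016741·0.174566689=-0.596818573, ẋ'=0.174566689+0.016741·8.040973341=0.309180624
       θ'=0.175701456+0.016741·1.368452041=0.198610712, θ̇'=1.368452041+0.016741·-5.518521956=1.276066465

(-0.596818573, 0.309180624, 0.198610712, 1.276066465)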